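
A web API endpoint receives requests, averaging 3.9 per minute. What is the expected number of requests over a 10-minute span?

39

E[N] = λt = 3.9 × 10 = 39 (a 10-minute span = 10 minutes).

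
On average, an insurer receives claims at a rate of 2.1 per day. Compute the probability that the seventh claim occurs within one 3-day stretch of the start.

0.4418

Over the interval, μ = 2.1 × 3 = 6.3 (a 3-day stretch = 3 days).
The seventh arrival falls in the interval iff at least 7 events occur there: P(S_7 ≤ t) = P(N ≥ 7) = 1 − P(N ≤ 6) ≈ 0.4418.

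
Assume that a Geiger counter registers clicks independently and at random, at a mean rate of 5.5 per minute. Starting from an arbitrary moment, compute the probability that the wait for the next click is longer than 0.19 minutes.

0.3517

The wait for the next event is exponential with rate λ = 5.5 per minute.
P(T > 0.19) = e^(−λt) = e^(−5.5 × 0.19) = e^(−1.045) ≈ 0.3517.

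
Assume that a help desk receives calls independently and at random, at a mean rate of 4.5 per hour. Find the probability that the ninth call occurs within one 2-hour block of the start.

Over the interval, μ = 4.5 × 2 = 9 (a 2-hour block = 2 hours).
The ninth arrival falls in the interval iff at least 9 events occur there: P(S_9 ≤ t) = P(N ≥ 9) = 1 − P(N ≤ 8) ≈ 0.5443.

0.5443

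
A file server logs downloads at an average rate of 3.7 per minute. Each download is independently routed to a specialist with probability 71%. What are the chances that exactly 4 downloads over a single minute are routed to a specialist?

0.1435

Thinning: the downloads that are routed to a specialist themselves form a Poisson process with rate 0.71 × 3.7 = 2.627 per minute.
So μ = 2.627.
P(N = 4) = e^(−2.627) · 2.627^4/4! ≈ 0.1435.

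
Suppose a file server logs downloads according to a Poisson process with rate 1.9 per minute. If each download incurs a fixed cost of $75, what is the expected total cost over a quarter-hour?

$2137.5

E[N] = 1.9 × 15 = 28.5 (a quarter-hour = 15 minutes); E[cost] = 28.5 × $75 = $2137.5.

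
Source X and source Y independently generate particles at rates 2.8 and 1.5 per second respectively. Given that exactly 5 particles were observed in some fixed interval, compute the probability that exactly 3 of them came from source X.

0.3360

Given the total, each event is independently from source X with probability p = λ_X/(λ_X+λ_Y) = 2.8/4.3 ≈ 0.6512.
So K ~ Binomial(5, 2.8/4.3): P(K = 3) = C(5,3) · (2.8/4.3)^3 · (1.5/4.3)^2 ≈ 0.3360.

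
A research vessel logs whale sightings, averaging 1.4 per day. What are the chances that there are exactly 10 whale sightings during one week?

Over the interval, μ = 1.4 × 7 = 9.8 (a week = 7 days).
P(N = 10) = e^(−μ) μ^10/10! = e^(−9.8) · 9.8^10/3628800 ≈ 0.1249.

0.1249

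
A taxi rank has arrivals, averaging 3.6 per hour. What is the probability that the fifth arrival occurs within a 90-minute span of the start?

Over the interval, μ = 3.6 × 1.5 = 5.4 (a 90-minute span = 1.5 hours).
The fifth arrival falls in the interval iff at least 5 events occur there: P(S_5 ≤ t) = P(N ≥ 5) = 1 − P(N ≤ 4) ≈ 0.6267.

0.6267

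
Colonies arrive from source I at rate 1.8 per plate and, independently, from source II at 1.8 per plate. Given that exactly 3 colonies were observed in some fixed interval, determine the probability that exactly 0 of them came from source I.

0.1250

Given the total, each event is independently from source I with probability p = λ_I/(λ_I+λ_II) = 1.8/3.6 = 0.5000.
So K ~ Binomial(3, 1.8/3.6): P(K = 0) = C(3,0) · (1.8/3.6)^0 · (1.8/3.6)^3 ≈ 0.1250.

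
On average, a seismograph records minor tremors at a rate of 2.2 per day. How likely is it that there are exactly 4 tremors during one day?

0.1082

With mean μ = 2.2 per day,
P(N = 4) = e^(−μ) μ^4/4! = e^(−2.2) · 2.2^4/24 ≈ 0.1082.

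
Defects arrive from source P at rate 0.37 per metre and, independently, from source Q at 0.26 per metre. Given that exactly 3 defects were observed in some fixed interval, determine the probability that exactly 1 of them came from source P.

0.3001

Given the total, each event is independently from source P with probability p = λ_P/(λ_P+λ_Q) = 0.37/0.63 ≈ 0.5873.
So K ~ Binomial(3, 0.37/0.63): P(K = 1) = C(3,1) · (0.37/0.63)^1 · (0.26/0.63)^2 ≈ 0.3001.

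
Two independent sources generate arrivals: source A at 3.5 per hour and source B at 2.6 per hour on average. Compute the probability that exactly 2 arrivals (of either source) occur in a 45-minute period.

Independent Poisson processes superpose: combined rate λ = 3.5 + 2.6 = 6.1 per hour.
Over the interval, μ = 6.1 × 0.75 = 4.575 (a 45-minute period = 0.75 hours).
P(N = 2) = e^(−4.575) · 4.575^2/2! ≈ 0.1079.

0.1079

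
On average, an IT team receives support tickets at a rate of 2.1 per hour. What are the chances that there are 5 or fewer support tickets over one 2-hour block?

0.7531

Over the interval, μ = 2.1 × 2 = 4.2 (a 2-hour block = 2 hours).
P(N ≤ 5) = Σ_{j=0}^{5} e^(−μ) μ^j/j! ≈ 0.7531.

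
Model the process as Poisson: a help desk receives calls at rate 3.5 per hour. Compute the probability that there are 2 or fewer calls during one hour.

0.3208

With mean μ = 3.5 per hour,
P(N ≤ 2) = Σ_{j=0}^{2} e^(−μ) μ^j/j! ≈ 0.3208.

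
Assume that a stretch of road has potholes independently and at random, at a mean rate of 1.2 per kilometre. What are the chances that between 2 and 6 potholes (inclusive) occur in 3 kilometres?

Over the interval, μ = 1.2 × 3 = 3.6 (3 kilometres).
P(2 ≤ N ≤ 6) = Σ_{j=2}^{6} e^(−3.6) · 3.6^j/j! ≈ 0.8010.

0.8010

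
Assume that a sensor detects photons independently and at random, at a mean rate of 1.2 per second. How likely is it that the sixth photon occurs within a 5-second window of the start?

0.5543

Over the interval, μ = 1.2 × 5 = 6 (a 5-second window = 5 seconds).
The sixth arrival falls in the interval iff at least 6 events occur there: P(S_6 ≤ t) = P(N ≥ 6) = 1 − P(N ≤ 5) ≈ 0.5543.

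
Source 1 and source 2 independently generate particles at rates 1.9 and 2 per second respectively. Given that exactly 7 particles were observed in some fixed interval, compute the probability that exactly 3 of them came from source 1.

0.2799

Given the total, each event is independently from source 1 with probability p = λ_1/(λ_1+λ_2) = 1.9/3.9 ≈ 0.4872.
So K ~ Binomial(7, 1.9/3.9): P(K = 3) = C(7,3) · (1.9/3.9)^3 · (2/3.9)^4 ≈ 0.2799.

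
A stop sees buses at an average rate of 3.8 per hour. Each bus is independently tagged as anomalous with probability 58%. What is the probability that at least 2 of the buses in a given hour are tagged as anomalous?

0.6464

Thinning: the buses that are tagged as anomalous themselves form a Poisson process with rate 0.58 × 3.8 = 2.204 per hour.
So μ = 2.204.
P(N ≥ 2) = 1 − P(N ≤ 1) ≈ 0.6464.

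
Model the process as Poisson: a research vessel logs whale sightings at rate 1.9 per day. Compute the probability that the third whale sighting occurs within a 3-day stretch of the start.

0.9232

Over the interval, μ = 1.9 × 3 = 5.7 (a 3-day stretch = 3 days).
The third arrival falls in the interval iff at least 3 events occur there: P(S_3 ≤ t) = P(N ≥ 3) = 1 − P(N ≤ 2) ≈ 0.9232.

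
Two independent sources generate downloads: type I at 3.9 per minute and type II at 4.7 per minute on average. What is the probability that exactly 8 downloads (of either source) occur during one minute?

Independent Poisson processes superpose: combined rate λ = 3.9 + 4.7 = 8.6 per minute.
So μ = 8.6.
P(N = 8) = e^(−8.6) · 8.6^8/8! ≈ 0.1366.

0.1366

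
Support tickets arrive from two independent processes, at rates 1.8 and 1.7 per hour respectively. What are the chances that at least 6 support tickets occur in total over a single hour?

0.1424

Independent Poisson processes superpose: combined rate λ = 1.8 + 1.7 = 3.5 per hour.
So μ = 3.5.
P(N ≥ 6) = 1 − P(N ≤ 5) ≈ 0.1424.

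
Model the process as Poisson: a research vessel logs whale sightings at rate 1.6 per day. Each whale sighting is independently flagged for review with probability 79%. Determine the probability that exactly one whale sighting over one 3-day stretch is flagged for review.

Thinning: the whale sightings that are flagged for review themselves form a Poisson process with rate 0.79 × 1.6 = 1.264 per day.
Over the interval, μ = 1.264 × 3 = 3.792 (a 3-day stretch = 3 days).
P(N = 1) = e^(−3.792) · 3.792^1/1! ≈ 0.0855.

0.0855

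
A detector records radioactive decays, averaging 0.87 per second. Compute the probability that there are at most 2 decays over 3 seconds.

0.5159

Over the interval, μ = 0.87 × 3 = 2.61 (3 seconds).
P(N ≤ 2) = Σ_{j=0}^{2} e^(−μ) μ^j/j! ≈ 0.5159.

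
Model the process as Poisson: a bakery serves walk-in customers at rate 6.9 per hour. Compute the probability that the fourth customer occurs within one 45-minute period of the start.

0.7587

Over the interval, μ = 6.9 × 0.75 = 5.175 (a 45-minute period = 0.75 hours).
The fourth arrival falls in the interval iff at least 4 events occur there: P(S_4 ≤ t) = P(N ≥ 4) = 1 − P(N ≤ 3) ≈ 0.7587.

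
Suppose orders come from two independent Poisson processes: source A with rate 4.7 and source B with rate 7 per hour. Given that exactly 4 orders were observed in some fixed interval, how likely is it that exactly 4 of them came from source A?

0.0260

Given the total, each event is independently from source A with probability p = λ_A/(λ_A+λ_B) = 4.7/11.7 ≈ 0.4017.
So K ~ Binomial(4, 4.7/11.7): P(K = 4) = C(4,4) · (4.7/11.7)^4 · (7/11.7)^0 ≈ 0.0260.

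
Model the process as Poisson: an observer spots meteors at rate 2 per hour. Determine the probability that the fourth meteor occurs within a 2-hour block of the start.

Over the interval, μ = 2 × 2 = 4 (a 2-hour block = 2 hours).
The fourth arrival falls in the interval iff at least 4 events occur there: P(S_4 ≤ t) = P(N ≥ 4) = 1 − P(N ≤ 3) ≈ 0.5665.

0.5665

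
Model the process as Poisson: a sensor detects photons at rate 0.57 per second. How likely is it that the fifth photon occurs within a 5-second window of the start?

Over the interval, μ = 0.57 × 5 = 2.85 (a 5-second window = 5 seconds).
The fifth arrival falls in the interval iff at least 5 events occur there: P(S_5 ≤ t) = P(N ≥ 5) = 1 − P(N ≤ 4) ≈ 0.1602.

0.1602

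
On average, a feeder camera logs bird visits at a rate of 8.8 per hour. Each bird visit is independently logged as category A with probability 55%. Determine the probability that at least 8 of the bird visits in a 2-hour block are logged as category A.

0.7496

Thinning: the bird visits that are logged as category A themselves form a Poisson process with rate 0.55 × 8.8 = 4.84 per hour.
Over the interval, μ = 4.84 × 2 = 9.68 (a 2-hour block = 2 hours).
P(N ≥ 8) = 1 − P(N ≤ 7) ≈ 0.7496.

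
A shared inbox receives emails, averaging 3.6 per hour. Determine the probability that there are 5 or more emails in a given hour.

With mean μ = 3.6 per hour,
P(N ≥ 5) = 1 − P(N ≤ 4) = 1 − Σ_{j=0}^{4} e^(−μ) μ^j/j! ≈ 0.2936.

0.2936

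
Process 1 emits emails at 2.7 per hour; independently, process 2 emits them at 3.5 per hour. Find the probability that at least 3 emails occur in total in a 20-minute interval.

Independent Poisson processes superpose: combined rate λ = 2.7 + 3.5 = 6.2 per hour.
Over the interval, μ = 6.2 × 1/3 ≈ 2.06667 (a 20-minute interval = 1/3 hours).
P(N ≥ 3) = 1 − P(N ≤ 2) ≈ 0.3414.

0.3414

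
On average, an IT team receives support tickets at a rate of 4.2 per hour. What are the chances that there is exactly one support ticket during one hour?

With mean μ = 4.2 per hour,
P(N = 1) = e^(−μ) μ^1/1! = e^(−4.2) · 4.2^1/1 ≈ 0.0630.

0.0630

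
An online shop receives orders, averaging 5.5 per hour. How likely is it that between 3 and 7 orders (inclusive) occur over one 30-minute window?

Over the interval, μ = 5.5 × 0.5 = 2.75 (a 30-minute window = 0.5 hours).
P(3 ≤ N ≤ 7) = Σ_{j=3}^{7} e^(−2.75) · 2.75^j/j! ≈ 0.5112.

0.5112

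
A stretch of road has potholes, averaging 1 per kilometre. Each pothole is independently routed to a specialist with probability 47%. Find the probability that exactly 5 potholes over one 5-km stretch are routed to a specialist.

0.0570

Thinning: the potholes that are routed to a specialist themselves form a Poisson process with rate 0.47 × 1 = 0.47 per kilometre.
Over the interval, μ = 0.47 × 5 = 2.35 (a 5-km stretch = 5 kilometres).
P(N = 5) = e^(−2.35) · 2.35^5/5! ≈ 0.0570.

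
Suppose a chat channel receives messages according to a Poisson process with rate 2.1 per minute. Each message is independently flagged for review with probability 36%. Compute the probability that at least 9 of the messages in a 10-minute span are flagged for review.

Thinning: the messages that are flagged for review themselves form a Poisson process with rate 0.36 × 2.1 = 0.756 per minute.
Over the interval, μ = 0.756 × 10 = 7.56 (a 10-minute span = 10 minutes).
P(N ≥ 9) = 1 − P(N ≤ 8) ≈ 0.3463.

0.3463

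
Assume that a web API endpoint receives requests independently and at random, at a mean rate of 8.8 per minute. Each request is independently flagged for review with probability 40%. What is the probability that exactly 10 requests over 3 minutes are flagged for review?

Thinning: the requests that are flagged for review themselves form a Poisson process with rate 0.4 × 8.8 = 3.52 per minute.
Over the interval, μ = 3.52 × 3 = 10.56 (3 minutes).
P(N = 10) = e^(−10.56) · 10.56^10/10! ≈ 0.1232.

0.1232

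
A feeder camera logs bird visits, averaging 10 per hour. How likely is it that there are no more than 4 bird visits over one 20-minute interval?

0.7565

Over the interval, μ = 10 × 1/3 ≈ 3.33333 (a 20-minute interval = 1/3 hours).
P(N ≤ 4) = Σ_{j=0}^{4} e^(−μ) μ^j/j! ≈ 0.7565.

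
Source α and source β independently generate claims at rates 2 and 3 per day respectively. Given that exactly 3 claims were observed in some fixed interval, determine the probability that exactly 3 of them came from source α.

0.0640

Given the total, each event is independently from source α with probability p = λ_α/(λ_α+λ_β) = 2/5 = 0.4000.
So K ~ Binomial(3, 2/5): P(K = 3) = C(3,3) · (2/5)^3 · (3/5)^0 ≈ 0.0640.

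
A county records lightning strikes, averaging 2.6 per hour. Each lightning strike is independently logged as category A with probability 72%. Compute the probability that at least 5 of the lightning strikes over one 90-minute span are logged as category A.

0.1536

Thinning: the lightning strikes that are logged as category A themselves form a Poisson process with rate 0.72 × 2.6 = 1.872 per hour.
Over the interval, μ = 1.872 × 1.5 = 2.808 (a 90-minute span = 1.5 hours).
P(N ≥ 5) = 1 − P(N ≤ 4) ≈ 0.1536.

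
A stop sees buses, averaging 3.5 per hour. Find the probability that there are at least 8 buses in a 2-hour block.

Over the interval, μ = 3.5 × 2 = 7 (a 2-hour block = 2 hours).
P(N ≥ 8) = 1 − P(N ≤ 7) = 1 − Σ_{j=0}^{7} e^(−μ) μ^j/j! ≈ 0.4013.

0.4013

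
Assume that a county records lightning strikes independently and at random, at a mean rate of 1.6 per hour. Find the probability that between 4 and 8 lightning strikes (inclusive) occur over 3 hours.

0.6500

Over the interval, μ = 1.6 × 3 = 4.8 (3 hours).
P(4 ≤ N ≤ 8) = Σ_{j=4}^{8} e^(−4.8) · 4.8^j/j! ≈ 0.6500.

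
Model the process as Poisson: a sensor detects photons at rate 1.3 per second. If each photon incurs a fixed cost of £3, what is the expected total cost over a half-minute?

E[N] = 1.3 × 30 = 39 (a half-minute = 30 seconds); E[cost] = 39 × £3 = £117.

£117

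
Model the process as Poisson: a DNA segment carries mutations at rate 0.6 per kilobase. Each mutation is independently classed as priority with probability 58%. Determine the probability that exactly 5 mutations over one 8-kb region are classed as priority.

0.0861

Thinning: the mutations that are classed as priority themselves form a Poisson process with rate 0.58 × 0.6 = 0.348 per kilobase.
Over the interval, μ = 0.348 × 8 = 2.784 (an 8-kb region = 8 kilobases).
P(N = 5) = e^(−2.784) · 2.784^5/5! ≈ 0.0861.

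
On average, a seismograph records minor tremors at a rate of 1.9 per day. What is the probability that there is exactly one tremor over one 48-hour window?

Over the interval, μ = 1.9 × 2 = 3.8 (a 48-hour window = 2 days).
P(N = 1) = e^(−μ) μ^1/1! = e^(−3.8) · 3.8^1/1 ≈ 0.0850.

0.0850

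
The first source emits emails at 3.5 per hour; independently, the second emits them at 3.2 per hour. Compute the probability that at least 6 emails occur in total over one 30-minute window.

0.1232

Independent Poisson processes superpose: combined rate λ = 3.5 + 3.2 = 6.7 per hour.
Over the interval, μ = 6.7 × 0.5 = 3.35 (a 30-minute window = 0.5 hours).
P(N ≥ 6) = 1 − P(N ≤ 5) ≈ 0.1232.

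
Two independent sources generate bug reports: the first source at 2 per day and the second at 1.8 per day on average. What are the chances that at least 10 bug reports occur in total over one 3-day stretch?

0.7013

Independent Poisson processes superpose: combined rate λ = 2 + 1.8 = 3.8 per day.
Over the interval, μ = 3.8 × 3 = 11.4 (a 3-day stretch = 3 days).
P(N ≥ 10) = 1 − P(N ≤ 9) ≈ 0.7013.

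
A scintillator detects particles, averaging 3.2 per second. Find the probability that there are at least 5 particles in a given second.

0.2194

With mean μ = 3.2 per second,
P(N ≥ 5) = 1 − P(N ≤ 4) = 1 − Σ_{j=0}^{4} e^(−μ) μ^j/j! ≈ 0.2194.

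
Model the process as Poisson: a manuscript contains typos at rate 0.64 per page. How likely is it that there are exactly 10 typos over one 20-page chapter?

Over the interval, μ = 0.64 × 20 = 12.8 (a 20-page chapter = 20 pages).
P(N = 10) = e^(−μ) μ^10/10! = e^(−12.8) · 12.8^10/3628800 ≈ 0.0898.

0.0898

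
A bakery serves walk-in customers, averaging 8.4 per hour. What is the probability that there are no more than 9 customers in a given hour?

0.6659

With mean μ = 8.4 per hour,
P(N ≤ 9) = Σ_{j=0}^{9} e^(−μ) μ^j/j! ≈ 0.6659.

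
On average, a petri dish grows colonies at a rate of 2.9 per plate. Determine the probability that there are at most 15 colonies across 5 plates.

0.6192

Over the interval, μ = 2.9 × 5 = 14.5 (5 plates).
P(N ≤ 15) = Σ_{j=0}^{15} e^(−μ) μ^j/j! ≈ 0.6192.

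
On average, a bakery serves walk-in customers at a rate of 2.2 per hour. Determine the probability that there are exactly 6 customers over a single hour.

0.0174

With mean μ = 2.2 per hour,
P(N = 6) = e^(−μ) μ^6/6! = e^(−2.2) · 2.2^6/720 ≈ 0.0174.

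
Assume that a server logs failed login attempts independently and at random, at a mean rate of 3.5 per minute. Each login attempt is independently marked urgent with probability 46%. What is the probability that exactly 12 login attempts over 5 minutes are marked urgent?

0.0493

Thinning: the login attempts that are marked urgent themselves form a Poisson process with rate 0.46 × 3.5 = 1.61 per minute.
Over the interval, μ = 1.61 × 5 = 8.05 (5 minutes).
P(N = 12) = e^(−8.05) · 8.05^12/12! ≈ 0.0493.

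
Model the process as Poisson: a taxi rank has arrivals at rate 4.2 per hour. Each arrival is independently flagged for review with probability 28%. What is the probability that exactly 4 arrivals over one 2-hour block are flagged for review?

0.1214

Thinning: the arrivals that are flagged for review themselves form a Poisson process with rate 0.28 × 4.2 = 1.176 per hour.
Over the interval, μ = 1.176 × 2 = 2.352 (a 2-hour block = 2 hours).
P(N = 4) = e^(−2.352) · 2.352^4/4! ≈ 0.1214.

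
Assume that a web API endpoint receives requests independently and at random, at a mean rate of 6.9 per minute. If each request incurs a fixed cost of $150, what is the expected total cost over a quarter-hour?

$15525

E[N] = 6.9 × 15 = 103.5 (a quarter-hour = 15 minutes); E[cost] = 103.5 × $150 = $15525.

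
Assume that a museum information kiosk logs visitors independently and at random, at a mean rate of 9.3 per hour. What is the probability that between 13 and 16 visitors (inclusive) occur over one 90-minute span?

Over the interval, μ = 9.3 × 1.5 = 13.95 (a 90-minute span = 1.5 hours).
P(13 ≤ N ≤ 16) = Σ_{j=13}^{16} e^(−13.95) · 13.95^j/j! ≈ 0.3968.

0.3968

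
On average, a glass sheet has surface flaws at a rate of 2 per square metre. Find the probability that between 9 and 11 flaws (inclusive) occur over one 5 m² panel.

0.3640

Over the interval, μ = 2 × 5 = 10 (a 5 m² panel = 5 square metres).
P(9 ≤ N ≤ 11) = Σ_{j=9}^{11} e^(−10) · 10^j/j! ≈ 0.3640.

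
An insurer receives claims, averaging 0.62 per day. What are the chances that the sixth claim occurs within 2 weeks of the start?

0.8635

Over the interval, μ = 0.62 × 14 = 8.68 (2 weeks = 14 days).
The sixth arrival falls in the interval iff at least 6 events occur there: P(S_6 ≤ t) = P(N ≥ 6) = 1 − P(N ≤ 5) ≈ 0.8635.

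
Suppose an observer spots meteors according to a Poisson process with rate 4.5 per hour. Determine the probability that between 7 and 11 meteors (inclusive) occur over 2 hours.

Over the interval, μ = 4.5 × 2 = 9 (2 hours).
P(7 ≤ N ≤ 11) = Σ_{j=7}^{11} e^(−9) · 9^j/j! ≈ 0.5962.

0.5962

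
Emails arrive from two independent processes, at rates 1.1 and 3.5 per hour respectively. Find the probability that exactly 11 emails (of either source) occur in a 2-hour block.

0.1012

Independent Poisson processes superpose: combined rate λ = 1.1 + 3.5 = 4.6 per hour.
Over the interval, μ = 4.6 × 2 = 9.2 (a 2-hour block = 2 hours).
P(N = 11) = e^(−9.2) · 9.2^11/11! ≈ 0.1012.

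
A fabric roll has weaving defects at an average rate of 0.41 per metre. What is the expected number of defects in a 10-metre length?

E[N] = λt = 0.41 × 10 = 4.1 (a 10-metre length = 10 metres).

4.1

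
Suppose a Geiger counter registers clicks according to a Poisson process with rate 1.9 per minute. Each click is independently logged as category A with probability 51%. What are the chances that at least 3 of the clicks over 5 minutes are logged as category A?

0.8617

Thinning: the clicks that are logged as category A themselves form a Poisson process with rate 0.51 × 1.9 = 0.969 per minute.
Over the interval, μ = 0.969 × 5 = 4.845 (5 minutes).
P(N ≥ 3) = 1 − P(N ≤ 2) ≈ 0.8617.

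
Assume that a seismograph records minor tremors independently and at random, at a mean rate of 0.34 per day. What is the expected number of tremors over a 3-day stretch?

1.02

E[N] = λt = 0.34 × 3 = 1.02 (a 3-day stretch = 3 days).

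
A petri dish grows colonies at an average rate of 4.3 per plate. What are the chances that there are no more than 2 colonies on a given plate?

0.1974

With mean μ = 4.3 per plate,
P(N ≤ 2) = Σ_{j=0}^{2} e^(−μ) μ^j/j! ≈ 0.1974.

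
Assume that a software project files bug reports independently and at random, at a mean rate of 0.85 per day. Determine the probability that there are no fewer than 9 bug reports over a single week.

0.1476

Over the interval, μ = 0.85 × 7 = 5.95 (a week = 7 days).
P(N ≥ 9) = 1 − P(N ≤ 8) = 1 − Σ_{j=0}^{8} e^(−μ) μ^j/j! ≈ 0.1476.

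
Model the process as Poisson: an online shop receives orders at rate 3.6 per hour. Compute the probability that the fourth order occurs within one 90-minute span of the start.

Over the interval, μ = 3.6 × 1.5 = 5.4 (a 90-minute span = 1.5 hours).
The fourth arrival falls in the interval iff at least 4 events occur there: P(S_4 ≤ t) = P(N ≥ 4) = 1 − P(N ≤ 3) ≈ 0.7867.

0.7867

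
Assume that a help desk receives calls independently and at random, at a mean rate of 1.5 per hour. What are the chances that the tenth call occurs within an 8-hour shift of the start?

0.7576

Over the interval, μ = 1.5 × 8 = 12 (an 8-hour shift = 8 hours).
The tenth arrival falls in the interval iff at least 10 events occur there: P(S_10 ≤ t) = P(N ≥ 10) = 1 − P(N ≤ 9) ≈ 0.7576.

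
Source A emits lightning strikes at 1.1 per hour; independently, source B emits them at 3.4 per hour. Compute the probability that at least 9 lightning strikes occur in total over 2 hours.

Independent Poisson processes superpose: combined rate λ = 1.1 + 3.4 = 4.5 per hour.
Over the interval, μ = 4.5 × 2 = 9 (2 hours).
P(N ≥ 9) = 1 − P(N ≤ 8) ≈ 0.5443.

0.5443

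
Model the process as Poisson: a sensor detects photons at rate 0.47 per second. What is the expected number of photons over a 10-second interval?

4.7

E[N] = λt = 0.47 × 10 = 4.7 (a 10-second interval = 10 seconds).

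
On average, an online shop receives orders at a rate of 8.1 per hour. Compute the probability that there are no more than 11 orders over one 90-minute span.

Over the interval, μ = 8.1 × 1.5 = 12.15 (a 90-minute span = 1.5 hours).
P(N ≤ 11) = Σ_{j=0}^{11} e^(−μ) μ^j/j! ≈ 0.4446.

0.4446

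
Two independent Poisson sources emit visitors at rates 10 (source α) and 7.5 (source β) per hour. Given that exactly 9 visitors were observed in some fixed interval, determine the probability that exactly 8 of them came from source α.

Given the total, each event is independently from source α with probability p = λ_α/(λ_α+λ_β) = 10/17.5 ≈ 0.5714.
So K ~ Binomial(9, 10/17.5): P(K = 8) = C(9,8) · (10/17.5)^8 · (7.5/17.5)^1 ≈ 0.0438.

0.0438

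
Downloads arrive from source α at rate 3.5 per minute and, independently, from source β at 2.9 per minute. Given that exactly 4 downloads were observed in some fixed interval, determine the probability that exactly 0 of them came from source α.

0.0422

Given the total, each event is independently from source α with probability p = λ_α/(λ_α+λ_β) = 3.5/6.4 ≈ 0.5469.
So K ~ Binomial(4, 3.5/6.4): P(K = 0) = C(4,0) · (3.5/6.4)^0 · (2.9/6.4)^4 ≈ 0.0422.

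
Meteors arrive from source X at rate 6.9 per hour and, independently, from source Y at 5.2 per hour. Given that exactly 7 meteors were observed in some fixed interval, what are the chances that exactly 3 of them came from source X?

Given the total, each event is independently from source X with probability p = λ_X/(λ_X+λ_Y) = 6.9/12.1 ≈ 0.5702.
So K ~ Binomial(7, 6.9/12.1): P(K = 3) = C(7,3) · (6.9/12.1)^3 · (5.2/12.1)^4 ≈ 0.2214.

0.2214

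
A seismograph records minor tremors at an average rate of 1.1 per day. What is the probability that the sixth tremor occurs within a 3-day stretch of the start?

Over the interval, μ = 1.1 × 3 = 3.3 (a 3-day stretch = 3 days).
The sixth arrival falls in the interval iff at least 6 events occur there: P(S_6 ≤ t) = P(N ≥ 6) = 1 − P(N ≤ 5) ≈ 0.1171.

0.1171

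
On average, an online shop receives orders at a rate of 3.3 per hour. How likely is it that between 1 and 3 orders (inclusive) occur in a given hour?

With mean μ = 3.3 per hour,
P(1 ≤ N ≤ 3) = Σ_{j=1}^{3} e^(−3.3) · 3.3^j/j! ≈ 0.5435.

0.5435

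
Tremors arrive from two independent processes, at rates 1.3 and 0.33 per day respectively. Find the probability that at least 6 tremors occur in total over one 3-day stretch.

Independent Poisson processes superpose: combined rate λ = 1.3 + 0.33 = 1.63 per day.
Over the interval, μ = 1.63 × 3 = 4.89 (a 3-day stretch = 3 days).
P(N ≥ 6) = 1 − P(N ≤ 5) ≈ 0.3647.

0.3647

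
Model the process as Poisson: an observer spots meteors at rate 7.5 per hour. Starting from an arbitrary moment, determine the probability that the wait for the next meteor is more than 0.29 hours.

The wait for the next event is exponential with rate λ = 7.5 per hour.
P(T > 0.29) = e^(−λt) = e^(−7.5 × 0.29) = e^(−2.175) ≈ 0.1136.

0.1136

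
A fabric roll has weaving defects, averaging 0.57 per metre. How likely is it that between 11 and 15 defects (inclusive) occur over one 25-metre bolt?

0.4847

Over the interval, μ = 0.57 × 25 = 14.25 (a 25-metre bolt = 25 metres).
P(11 ≤ N ≤ 15) = Σ_{j=11}^{15} e^(−14.25) · 14.25^j/j! ≈ 0.4847.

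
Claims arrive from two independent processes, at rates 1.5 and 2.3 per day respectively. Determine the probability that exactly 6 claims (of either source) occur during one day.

0.0936

Independent Poisson processes superpose: combined rate λ = 1.5 + 2.3 = 3.8 per day.
So μ = 3.8.
P(N = 6) = e^(−3.8) · 3.8^6/6! ≈ 0.0936.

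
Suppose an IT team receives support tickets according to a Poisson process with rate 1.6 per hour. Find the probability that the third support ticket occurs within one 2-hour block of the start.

Over the interval, μ = 1.6 × 2 = 3.2 (a 2-hour block = 2 hours).
The third arrival falls in the interval iff at least 3 events occur there: P(S_3 ≤ t) = P(N ≥ 3) = 1 − P(N ≤ 2) ≈ 0.6201.

0.6201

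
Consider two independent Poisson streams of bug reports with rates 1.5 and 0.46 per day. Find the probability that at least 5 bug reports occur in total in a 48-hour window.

Independent Poisson processes superpose: combined rate λ = 1.5 + 0.46 = 1.96 per day.
Over the interval, μ = 1.96 × 2 = 3.92 (a 48-hour window = 2 days).
P(N ≥ 5) = 1 − P(N ≤ 4) ≈ 0.3555.

0.3555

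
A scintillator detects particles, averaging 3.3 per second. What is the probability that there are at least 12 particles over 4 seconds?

Over the interval, μ = 3.3 × 4 = 13.2 (4 seconds).
P(N ≥ 12) = 1 − P(N ≤ 11) = 1 − Σ_{j=0}^{11} e^(−μ) μ^j/j! ≈ 0.6668.

0.6668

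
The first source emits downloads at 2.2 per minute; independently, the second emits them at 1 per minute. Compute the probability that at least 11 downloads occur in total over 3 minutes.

Independent Poisson processes superpose: combined rate λ = 2.2 + 1 = 3.2 per minute.
Over the interval, μ = 3.2 × 3 = 9.6 (3 minutes).
P(N ≥ 11) = 1 − P(N ≤ 10) ≈ 0.3671.

0.3671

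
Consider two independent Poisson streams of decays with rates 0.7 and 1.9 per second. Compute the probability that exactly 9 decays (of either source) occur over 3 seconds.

Independent Poisson processes superpose: combined rate λ = 0.7 + 1.9 = 2.6 per second.
Over the interval, μ = 2.6 × 3 = 7.8 (3 seconds).
P(N = 9) = e^(−7.8) · 7.8^9/9! ≈ 0.1207.

0.1207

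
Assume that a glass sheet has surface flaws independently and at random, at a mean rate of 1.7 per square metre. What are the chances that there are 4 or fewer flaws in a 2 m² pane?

Over the interval, μ = 1.7 × 2 = 3.4 (a 2 m² pane = 2 square metres).
P(N ≤ 4) = Σ_{j=0}^{4} e^(−μ) μ^j/j! ≈ 0.7442.

0.7442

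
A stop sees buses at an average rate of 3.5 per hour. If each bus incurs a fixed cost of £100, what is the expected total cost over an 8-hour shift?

£2800

E[N] = 3.5 × 8 = 28 (an 8-hour shift = 8 hours); E[cost] = 28 × £100 = £2800.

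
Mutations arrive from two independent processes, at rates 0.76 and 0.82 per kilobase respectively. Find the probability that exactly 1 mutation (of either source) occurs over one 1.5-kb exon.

0.2215

Independent Poisson processes superpose: combined rate λ = 0.76 + 0.82 = 1.58 per kilobase.
Over the interval, μ = 1.58 × 1.5 = 2.37 (a 1.5-kb exon = 1.5 kilobases).
P(N = 1) = e^(−2.37) · 2.37^1/1! ≈ 0.2215.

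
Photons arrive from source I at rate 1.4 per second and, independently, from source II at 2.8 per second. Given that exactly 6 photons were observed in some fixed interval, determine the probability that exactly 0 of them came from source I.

Given the total, each event is independently from source I with probability p = λ_I/(λ_I+λ_II) = 1.4/4.2 ≈ 0.3333.
So K ~ Binomial(6, 1.4/4.2): P(K = 0) = C(6,0) · (1.4/4.2)^0 · (2.8/4.2)^6 ≈ 0.0878.

0.0878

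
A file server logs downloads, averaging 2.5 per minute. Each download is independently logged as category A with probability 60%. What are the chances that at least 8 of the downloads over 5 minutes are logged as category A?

Thinning: the downloads that are logged as category A themselves form a Poisson process with rate 0.6 × 2.5 = 1.5 per minute.
Over the interval, μ = 1.5 × 5 = 7.5 (5 minutes).
P(N ≥ 8) = 1 − P(N ≤ 7) ≈ 0.4754.

0.4754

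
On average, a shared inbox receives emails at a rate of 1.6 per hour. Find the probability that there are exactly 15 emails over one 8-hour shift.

Over the interval, μ = 1.6 × 8 = 12.8 (an 8-hour shift = 8 hours).
P(N = 15) = e^(−μ) μ^15/15! = e^(−12.8) · 12.8^15/1307674368000 ≈ 0.0856.

0.0856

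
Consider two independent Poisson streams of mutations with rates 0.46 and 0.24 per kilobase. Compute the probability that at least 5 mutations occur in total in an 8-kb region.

0.6578

Independent Poisson processes superpose: combined rate λ = 0.46 + 0.24 = 0.7 per kilobase.
Over the interval, μ = 0.7 × 8 = 5.6 (an 8-kb region = 8 kilobases).
P(N ≥ 5) = 1 − P(N ≤ 4) ≈ 0.6578.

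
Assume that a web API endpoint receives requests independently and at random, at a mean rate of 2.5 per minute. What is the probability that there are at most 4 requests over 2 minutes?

Over the interval, μ = 2.5 × 2 = 5 (2 minutes).
P(N ≤ 4) = Σ_{j=0}^{4} e^(−μ) μ^j/j! ≈ 0.4405.

0.4405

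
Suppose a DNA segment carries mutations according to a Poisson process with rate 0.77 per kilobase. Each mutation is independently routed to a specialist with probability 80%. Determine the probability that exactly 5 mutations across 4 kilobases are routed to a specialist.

Thinning: the mutations that are routed to a specialist themselves form a Poisson process with rate 0.8 × 0.77 = 0.616 per kilobase.
Over the interval, μ = 0.616 × 4 = 2.464 (4 kilobases).
P(N = 5) = e^(−2.464) · 2.464^5/5! ≈ 0.0644.

0.0644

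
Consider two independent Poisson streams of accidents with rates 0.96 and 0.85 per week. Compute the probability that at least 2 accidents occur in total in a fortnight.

Independent Poisson processes superpose: combined rate λ = 0.96 + 0.85 = 1.81 per week.
Over the interval, μ = 1.81 × 2 = 3.62 (a fortnight = 2 weeks).
P(N ≥ 2) = 1 − P(N ≤ 1) ≈ 0.8763.

0.8763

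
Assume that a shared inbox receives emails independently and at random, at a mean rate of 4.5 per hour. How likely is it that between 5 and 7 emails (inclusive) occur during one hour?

0.3813

With mean μ = 4.5 per hour,
P(5 ≤ N ≤ 7) = Σ_{j=5}^{7} e^(−4.5) · 4.5^j/j! ≈ 0.3813.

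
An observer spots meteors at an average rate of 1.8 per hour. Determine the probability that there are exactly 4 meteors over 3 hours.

Over the interval, μ = 1.8 × 3 = 5.4 (3 hours).
P(N = 4) = e^(−μ) μ^4/4! = e^(−5.4) · 5.4^4/24 ≈ 0.1600.

0.1600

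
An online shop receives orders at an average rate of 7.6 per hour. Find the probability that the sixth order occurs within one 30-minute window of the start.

Over the interval, μ = 7.6 × 0.5 = 3.8 (a 30-minute window = 0.5 hours).
The sixth arrival falls in the interval iff at least 6 events occur there: P(S_6 ≤ t) = P(N ≥ 6) = 1 − P(N ≤ 5) ≈ 0.1844.

0.1844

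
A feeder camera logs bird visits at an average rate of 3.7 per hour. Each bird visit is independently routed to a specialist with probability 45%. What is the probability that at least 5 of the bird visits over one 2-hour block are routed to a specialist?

0.2429

Thinning: the bird visits that are routed to a specialist themselves form a Poisson process with rate 0.45 × 3.7 = 1.665 per hour.
Over the interval, μ = 1.665 × 2 = 3.33 (a 2-hour block = 2 hours).
P(N ≥ 5) = 1 − P(N ≤ 4) ≈ 0.2429.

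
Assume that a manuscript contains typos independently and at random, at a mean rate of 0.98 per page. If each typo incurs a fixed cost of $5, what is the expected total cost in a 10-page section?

$49

E[N] = 0.98 × 10 = 9.8 (a 10-page section = 10 pages); E[cost] = 9.8 × $5 = $49.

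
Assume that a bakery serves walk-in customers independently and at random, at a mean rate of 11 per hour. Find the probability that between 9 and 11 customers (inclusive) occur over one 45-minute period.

0.3115

Over the interval, μ = 11 × 0.75 = 8.25 (a 45-minute period = 0.75 hours).
P(9 ≤ N ≤ 11) = Σ_{j=9}^{11} e^(−8.25) · 8.25^j/j! ≈ 0.3115.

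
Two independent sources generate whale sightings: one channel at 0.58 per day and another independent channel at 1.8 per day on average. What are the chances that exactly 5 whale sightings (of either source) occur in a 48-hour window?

0.1744

Independent Poisson processes superpose: combined rate λ = 0.58 + 1.8 = 2.38 per day.
Over the interval, μ = 2.38 × 2 = 4.76 (a 48-hour window = 2 days).
P(N = 5) = e^(−4.76) · 4.76^5/5! ≈ 0.1744.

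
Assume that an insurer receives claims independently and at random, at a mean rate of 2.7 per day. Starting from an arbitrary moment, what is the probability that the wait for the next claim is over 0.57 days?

The wait for the next event is exponential with rate λ = 2.7 per day.
P(T > 0.57) = e^(−λt) = e^(−2.7 × 0.57) = e^(−1.539) ≈ 0.2146.

0.2146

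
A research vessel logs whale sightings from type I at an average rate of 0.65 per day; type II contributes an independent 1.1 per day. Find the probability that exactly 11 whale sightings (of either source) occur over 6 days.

Independent Poisson processes superpose: combined rate λ = 0.65 + 1.1 = 1.75 per day.
Over the interval, μ = 1.75 × 6 = 10.5 (6 days).
P(N = 11) = e^(−10.5) · 10.5^11/11! ≈ 0.1180.

0.1180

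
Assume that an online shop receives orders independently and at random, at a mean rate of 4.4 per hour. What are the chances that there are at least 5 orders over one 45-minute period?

Over the interval, μ = 4.4 × 0.75 = 3.3 (a 45-minute period = 0.75 hours).
P(N ≥ 5) = 1 − P(N ≤ 4) = 1 − Σ_{j=0}^{4} e^(−μ) μ^j/j! ≈ 0.2374.

0.2374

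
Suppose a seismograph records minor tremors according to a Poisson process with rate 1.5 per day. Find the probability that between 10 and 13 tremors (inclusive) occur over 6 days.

0.3387

Over the interval, μ = 1.5 × 6 = 9 (6 days).
P(10 ≤ N ≤ 13) = Σ_{j=10}^{13} e^(−9) · 9^j/j! ≈ 0.3387.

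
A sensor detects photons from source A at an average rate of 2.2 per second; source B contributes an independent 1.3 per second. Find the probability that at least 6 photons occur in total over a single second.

0.1424

Independent Poisson processes superpose: combined rate λ = 2.2 + 1.3 = 3.5 per second.
So μ = 3.5.
P(N ≥ 6) = 1 − P(N ≤ 5) ≈ 0.1424.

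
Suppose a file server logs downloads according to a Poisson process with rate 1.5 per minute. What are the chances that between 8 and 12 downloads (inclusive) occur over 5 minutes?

0.4327

Over the interval, μ = 1.5 × 5 = 7.5 (5 minutes).
P(8 ≤ N ≤ 12) = Σ_{j=8}^{12} e^(−7.5) · 7.5^j/j! ≈ 0.4327.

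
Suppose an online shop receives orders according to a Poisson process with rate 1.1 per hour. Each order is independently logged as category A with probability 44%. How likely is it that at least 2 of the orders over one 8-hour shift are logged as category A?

0.8986

Thinning: the orders that are logged as category A themselves form a Poisson process with rate 0.44 × 1.1 = 0.484 per hour.
Over the interval, μ = 0.484 × 8 = 3.872 (an 8-hour shift = 8 hours).
P(N ≥ 2) = 1 − P(N ≤ 1) ≈ 0.8986.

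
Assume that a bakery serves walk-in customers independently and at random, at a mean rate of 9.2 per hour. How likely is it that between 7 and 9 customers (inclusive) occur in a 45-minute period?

0.3758

Over the interval, μ = 9.2 × 0.75 = 6.9 (a 45-minute period = 0.75 hours).
P(7 ≤ N ≤ 9) = Σ_{j=7}^{9} e^(−6.9) · 6.9^j/j! ≈ 0.3758.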